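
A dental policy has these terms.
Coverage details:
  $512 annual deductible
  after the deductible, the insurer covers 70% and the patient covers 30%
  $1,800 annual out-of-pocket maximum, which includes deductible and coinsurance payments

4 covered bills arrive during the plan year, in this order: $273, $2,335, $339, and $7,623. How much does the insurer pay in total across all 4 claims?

Claim 1 — $273: all of it applies to the deductible. Patient owes $273 (running OOP $273). Insurer: $273 − $273 = $0.
Claim 2 — $2,335: $239 finishes the deductible; $2,096 goes to coinsurance; patient's 30% is $628.80. Cost to patient: $867.80. OOP to date $1,140.80. Plan pays $2,335 − $867.80 = $1,467.20.
Claim 3 — $339: deductible already satisfied, so patient's share is 30% × $339 = $101.70. Patient owes $101.70 (running OOP $1,242.50). Insurer: $339 − $101.70 = $237.30.
Claim 4 — $7,623: 30% coinsurance on $7,623 = $2,286.90. Adding that to $1,242.50 gives $3,529.40, past the $1,800 cap; patient pays only $1,800 − $1,242.50 = $557.50. Plan pays $7,623 − $557.50 = $7,065.50.
Insurer total: $0 + $1,467.20 + $237.30 + $7,065.50 = $8,770.

$8,770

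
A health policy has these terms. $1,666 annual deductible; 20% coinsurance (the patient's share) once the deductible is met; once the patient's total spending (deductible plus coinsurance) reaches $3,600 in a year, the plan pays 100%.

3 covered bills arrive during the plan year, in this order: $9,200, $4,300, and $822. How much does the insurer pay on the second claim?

Bill 1, $9,200: $1,666 finishes the deductible; $7,534 goes to coinsurance; coinsurance $7,534 × 20% = $1,506.80. Cost to patient: $3,172.80. OOP to date $3,172.80. Plan pays $9,200 − $3,172.80 = $6,027.20.
Bill 2, $4,300: deductible already satisfied, so patient's share is 20% × $4,300 = $860. That would push OOP to $4,032.80, over the $3,600 cap, so patient pays $3,600 − $3,172.80 = $427.20. Insurer: $4,300 − $427.20 = $3,872.80.

$3,872.80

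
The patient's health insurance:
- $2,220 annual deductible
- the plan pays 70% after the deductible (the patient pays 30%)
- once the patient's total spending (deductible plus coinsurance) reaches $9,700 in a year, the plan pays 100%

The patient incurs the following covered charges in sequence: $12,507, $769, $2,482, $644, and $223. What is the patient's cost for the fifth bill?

$66.90

Claim 1 — $12,507: $2,220 to deductible, leaving $10,287; coinsurance $10,287 × 30% = $3,086.10. Cost to patient: $5,306.10. OOP to date $5,306.10.
Claim 2 — $769: 30% coinsurance on $769 = $230.70. Cost to patient: $230.70. OOP to date $5,536.80.
Claim 3 — $2,482: deductible already satisfied, so patient's share is 30% × $2,482 = $744.60. Patient owes $744.60 (running OOP $6,281.40).
Claim 4 — $644: deductible met; 30% of $644 = $193.20. Cost to patient: $193.20. OOP to date $6,474.60.
Claim 5 — $223: 30% coinsurance on $223 = $66.90. Patient pays $66.90; OOP now $6,541.50.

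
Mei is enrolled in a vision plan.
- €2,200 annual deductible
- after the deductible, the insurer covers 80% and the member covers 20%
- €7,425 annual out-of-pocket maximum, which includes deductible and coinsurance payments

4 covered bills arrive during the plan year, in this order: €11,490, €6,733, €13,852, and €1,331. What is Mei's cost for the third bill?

Claim 1 — €11,490: deductible takes €2,200, €9,290 remains; coinsurance €9,290 × 20% = €1,858. Cost to member: €4,058. OOP to date €4,058.
Claim 2 — €6,733: 20% coinsurance on €6,733 = €1,346.60. Cost to member: €1,346.60. OOP to date €5,404.60.
Claim 3 — €13,852: deductible met; 20% of €13,852 = €2,770.40. Adding that to €5,404.60 gives €8,175, past the €7,425 cap; member pays only €7,425 − €5,404.60 = €2,020.40.

€2,020.40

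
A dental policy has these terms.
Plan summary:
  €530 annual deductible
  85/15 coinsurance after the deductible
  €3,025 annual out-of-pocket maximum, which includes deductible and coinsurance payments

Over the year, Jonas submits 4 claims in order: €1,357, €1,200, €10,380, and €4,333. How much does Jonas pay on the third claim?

Claim 1 — €1,357: €530 finishes the deductible; €827 goes to coinsurance; 15% of €827 = €124.05. Patient pays €654.05; OOP now €654.05.
Claim 2 — €1,200: 15% coinsurance on €1,200 = €180. Cost to patient: €180. OOP to date €834.05.
Claim 3 — €10,380: deductible already satisfied, so patient's share is 15% × €10,380 = €1,557. Cost to patient: €1,557. OOP to date €2,391.05.

€1,557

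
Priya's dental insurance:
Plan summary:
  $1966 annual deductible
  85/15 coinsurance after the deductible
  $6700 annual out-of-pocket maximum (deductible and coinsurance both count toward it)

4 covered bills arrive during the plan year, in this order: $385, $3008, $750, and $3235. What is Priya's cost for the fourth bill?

$485.25

Claim 1 — $385: all of it applies to the deductible. Cost to patient: $385. OOP to date $385.
Claim 2 — $3008: $1581 to deductible, leaving $1427; coinsurance $1427 × 15% = $214.05. Patient pays $1795.05; OOP now $2180.05.
Claim 3 — $750: 15% coinsurance on $750 = $112.50. Patient pays $112.50; OOP now $2292.55.
Claim 4 — $3235: 15% coinsurance on $3235 = $485.25. Cost to patient: $485.25. OOP to date $2777.80.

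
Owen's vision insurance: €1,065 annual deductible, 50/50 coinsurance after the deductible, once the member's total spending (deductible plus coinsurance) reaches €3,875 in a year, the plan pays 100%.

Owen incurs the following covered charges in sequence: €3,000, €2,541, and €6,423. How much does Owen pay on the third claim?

Bill 1, €3,000: deductible takes €1,065, €1,935 remains; member's 50% is €967.50. Member owes €2,032.50 (running OOP €2,032.50).
Bill 2, €2,541: deductible met; 50% of €2,541 = €1,270.50. Member pays €1,270.50; OOP now €3,303.
Bill 3, €6,423: deductible met; 50% of €6,423 = €3,211.50. Adding that to €3,303 gives €6,514.50, past the €3,875 cap; member pays only €3,875 − €3,303 = €572.

€572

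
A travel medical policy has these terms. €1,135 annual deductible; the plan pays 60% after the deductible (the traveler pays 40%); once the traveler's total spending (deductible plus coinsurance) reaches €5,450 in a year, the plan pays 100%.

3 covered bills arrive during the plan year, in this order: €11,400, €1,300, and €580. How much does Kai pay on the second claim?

Claim 1 — €11,400: deductible takes €1,135, €10,265 remains; 40% of €10,265 = €4,106. Traveler pays €5,241; OOP now €5,241.
Claim 2 — €1,300: 40% coinsurance on €1,300 = €520. OOP would hit €5,761 > €5,450, so the cap limits the traveler to €5,450 − €5,241 = €209.

€209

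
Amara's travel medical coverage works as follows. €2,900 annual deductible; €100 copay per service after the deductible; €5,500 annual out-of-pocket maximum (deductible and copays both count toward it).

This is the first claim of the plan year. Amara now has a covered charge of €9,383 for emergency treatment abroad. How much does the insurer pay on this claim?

The full €2,900 deductible is still open; €2,900 of this bill applies to it.
After the €2,900 deductible portion, €9,383 − €2,900 = €6,483 is subject to the copay.
Copay on this service: €100.
So the traveler owes €2,900 + €100 = €3,000 before any cap.
Cumulative spending €0 + €3,000 = €3,000 stays under the €5,500 maximum.
Insurer pays the balance: €9,383 − €3,000 = €6,383.

€6,383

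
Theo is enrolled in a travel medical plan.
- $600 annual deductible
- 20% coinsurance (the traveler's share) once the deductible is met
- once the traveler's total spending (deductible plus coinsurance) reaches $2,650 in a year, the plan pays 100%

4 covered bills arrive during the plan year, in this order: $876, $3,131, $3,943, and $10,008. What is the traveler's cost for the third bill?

Claim 1 — $876: $600 finishes the deductible; $276 goes to coinsurance; 20% of $276 = $55.20. Traveler owes $655.20 (running OOP $655.20).
Claim 2 — $3,131: 20% coinsurance on $3,131 = $626.20. Traveler pays $626.20; OOP now $1,281.40.
Claim 3 — $3,943: deductible already satisfied, so traveler's share is 20% × $3,943 = $788.60. Traveler owes $788.60 (running OOP $2,070).

$788.60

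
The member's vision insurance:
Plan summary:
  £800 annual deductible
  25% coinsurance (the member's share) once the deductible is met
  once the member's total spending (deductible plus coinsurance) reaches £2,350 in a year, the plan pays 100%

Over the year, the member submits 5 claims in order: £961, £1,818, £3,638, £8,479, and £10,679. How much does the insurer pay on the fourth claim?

£8,333.25

#1 (£961): £800 to deductible, leaving £161; coinsurance £161 × 25% = £40.25. Cost to member: £840.25. OOP to date £840.25. Plan pays £961 − £840.25 = £120.75.
#2 (£1,818): 25% coinsurance on £1,818 = £454.50. Member owes £454.50 (running OOP £1,294.75). Insurer: £1,818 − £454.50 = £1,363.50.
#3 (£3,638): deductible met; 25% of £3,638 = £909.50. Member owes £909.50 (running OOP £2,204.25). Plan pays £3,638 − £909.50 = £2,728.50.
#4 (£8,479): deductible met; 25% of £8,479 = £2,119.75. That would push OOP to £4,324, over the £2,350 cap, so member pays £2,350 − £2,204.25 = £145.75. Plan pays £8,479 − £145.75 = £8,333.25.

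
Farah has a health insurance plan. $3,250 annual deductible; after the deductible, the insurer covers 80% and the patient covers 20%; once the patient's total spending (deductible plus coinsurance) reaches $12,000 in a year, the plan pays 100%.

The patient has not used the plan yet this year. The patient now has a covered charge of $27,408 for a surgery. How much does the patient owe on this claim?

Nothing has been paid toward the $3,250 deductible, so the first $3,250 of this charge is applied there.
That leaves $27,408 − $3,250 = $24,158 for coinsurance.
20% of $24,158 = $4,831.60 falls to the patient.
That puts the patient's cost at $3,250 + $4,831.60 = $8,081.60 before any cap.
Cumulative spending $0 + $8,081.60 = $8,081.60 stays under the $12,000 maximum.

$8,081.60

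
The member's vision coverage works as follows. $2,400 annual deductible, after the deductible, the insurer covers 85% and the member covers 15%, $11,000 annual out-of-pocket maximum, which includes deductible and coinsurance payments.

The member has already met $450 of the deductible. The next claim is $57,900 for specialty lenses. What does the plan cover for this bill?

$47,557.50

Remaining deductible: $2,400 − $450 = $1,950.
After the $1,950 deductible portion, $57,900 − $1,950 = $55,950 is subject to coinsurance.
Coinsurance: $55,950 × 15% = $8,392.50.
So the member owes $1,950 + $8,392.50 = $10,342.50 before any cap.
Total out-of-pocket so far would be $450 + $10,342.50 = $10,792.50, below the $11,000 cap — no reduction.
The plan picks up $57,900 − $10,342.50 = $47,557.50.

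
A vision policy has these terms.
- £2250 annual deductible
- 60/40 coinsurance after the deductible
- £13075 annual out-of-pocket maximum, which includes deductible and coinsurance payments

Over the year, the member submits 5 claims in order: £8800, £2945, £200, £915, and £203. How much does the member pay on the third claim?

£80

Claim 1 — £8800: £2250 finishes the deductible; £6550 goes to coinsurance; 40% of £6550 = £2620. Member pays £4870; OOP now £4870.
Claim 2 — £2945: deductible already satisfied, so member's share is 40% × £2945 = £1178. Member pays £1178; OOP now £6048.
Claim 3 — £200: deductible met; 40% of £200 = £80. Member pays £80; OOP now £6128.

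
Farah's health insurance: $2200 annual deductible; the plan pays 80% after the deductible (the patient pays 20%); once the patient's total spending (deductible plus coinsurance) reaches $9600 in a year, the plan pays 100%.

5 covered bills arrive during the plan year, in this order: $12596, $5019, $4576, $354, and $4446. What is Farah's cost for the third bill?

Bill 1, $12596: $2200 to deductible, leaving $10396; coinsurance $10396 × 20% = $2079.20. Patient pays $4279.20; OOP now $4279.20.
Bill 2, $5019: deductible already satisfied, so patient's share is 20% × $5019 = $1003.80. Patient pays $1003.80; OOP now $5283.
Bill 3, $4576: deductible met; 20% of $4576 = $915.20. Cost to patient: $915.20. OOP to date $6198.20.

$915.20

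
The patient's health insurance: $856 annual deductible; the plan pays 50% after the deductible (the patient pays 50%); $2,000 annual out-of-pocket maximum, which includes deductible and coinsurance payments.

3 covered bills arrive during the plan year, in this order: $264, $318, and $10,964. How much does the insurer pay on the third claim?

Bill 1, $264: fully absorbed by the deductible. Cost to patient: $264. OOP to date $264. Insurer: $264 − $264 = $0.
Bill 2, $318: fully absorbed by the deductible. Cost to patient: $318. OOP to date $582. Insurer: $318 − $318 = $0.
Bill 3, $10,964: $274 finishes the deductible; $10,690 goes to coinsurance; patient's 50% is $5,345. Together that's $274 + $5,345 = $5,619. Adding that to $582 gives $6,201, past the $2,000 cap; patient pays only $2,000 − $582 = $1,418. Plan pays $10,964 − $1,418 = $9,546.

$9,546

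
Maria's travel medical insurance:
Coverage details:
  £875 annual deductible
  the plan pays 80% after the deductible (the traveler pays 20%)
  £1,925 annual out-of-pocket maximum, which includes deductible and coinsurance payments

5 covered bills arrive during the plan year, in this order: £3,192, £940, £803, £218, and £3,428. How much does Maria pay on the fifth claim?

£194.40

Bill 1, £3,192: £875 to deductible, leaving £2,317; coinsurance £2,317 × 20% = £463.40. Cost to traveler: £1,338.40. OOP to date £1,338.40.
Bill 2, £940: deductible already satisfied, so traveler's share is 20% × £940 = £188. Cost to traveler: £188. OOP to date £1,526.40.
Bill 3, £803: deductible already satisfied, so traveler's share is 20% × £803 = £160.60. Traveler pays £160.60; OOP now £1,687.
Bill 4, £218: deductible already satisfied, so traveler's share is 20% × £218 = £43.60. Traveler owes £43.60 (running OOP £1,730.60).
Bill 5, £3,428: 20% coinsurance on £3,428 = £685.60. OOP would hit £2,416.20 > £1,925, so the cap limits the traveler to £1,925 − £1,730.60 = £194.40.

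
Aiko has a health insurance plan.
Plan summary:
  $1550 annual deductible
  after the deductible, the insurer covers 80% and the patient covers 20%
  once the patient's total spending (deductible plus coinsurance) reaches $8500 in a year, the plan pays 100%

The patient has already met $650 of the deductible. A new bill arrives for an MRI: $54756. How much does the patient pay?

Remaining deductible: $1550 − $650 = $900.
After the $900 deductible portion, $54756 − $900 = $53856 is subject to coinsurance.
Patient's 20% share of $53856 is $10771.20.
That puts the patient's cost at $900 + $10771.20 = $11671.20 before any cap.
Adding $11671.20 to the $650 already spent would give $12321.20, which exceeds the $8500 cap; the patient pays just $8500 − $650 = $7850.

$7850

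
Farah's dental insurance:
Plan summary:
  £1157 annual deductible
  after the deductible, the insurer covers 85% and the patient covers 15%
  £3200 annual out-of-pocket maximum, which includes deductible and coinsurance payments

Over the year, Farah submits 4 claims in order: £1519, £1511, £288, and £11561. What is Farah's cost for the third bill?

Bill 1, £1519: deductible takes £1157, £362 remains; patient's 15% is £54.30. Cost to patient: £1211.30. OOP to date £1211.30.
Bill 2, £1511: deductible met; 15% of £1511 = £226.65. Patient owes £226.65 (running OOP £1437.95).
Bill 3, £288: deductible already satisfied, so patient's share is 15% × £288 = £43.20. Patient owes £43.20 (running OOP £1481.15).

£43.20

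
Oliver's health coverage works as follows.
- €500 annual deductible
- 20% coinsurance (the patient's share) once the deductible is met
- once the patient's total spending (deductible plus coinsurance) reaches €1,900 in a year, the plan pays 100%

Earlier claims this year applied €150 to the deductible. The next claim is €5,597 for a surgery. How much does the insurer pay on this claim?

€4,197.60

€150 of the €500 deductible is already met, leaving €350.
That leaves €5,597 − €350 = €5,247 for coinsurance.
Patient's 20% share of €5,247 is €1,049.40.
That puts the patient's cost at €350 + €1,049.40 = €1,399.40 before any cap.
Year-to-date out-of-pocket becomes €150 + €1,399.40 = €1,549.40, still under the €1,900 maximum, so no cap applies.
The insurer covers the remainder: €5,597 − €1,399.40 = €4,197.60.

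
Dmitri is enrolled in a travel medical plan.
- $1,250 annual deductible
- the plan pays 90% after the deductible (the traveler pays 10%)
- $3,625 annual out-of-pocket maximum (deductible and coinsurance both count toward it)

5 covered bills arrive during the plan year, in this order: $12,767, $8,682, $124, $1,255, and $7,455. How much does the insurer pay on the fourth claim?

#1 ($12,767): $1,250 to deductible, leaving $11,517; traveler's 10% is $1,151.70. Cost to traveler: $2,401.70. OOP to date $2,401.70. Insurer: $12,767 − $2,401.70 = $10,365.30.
#2 ($8,682): deductible met; 10% of $8,682 = $868.20. Traveler owes $868.20 (running OOP $3,269.90). Insurer: $8,682 − $868.20 = $7,813.80.
#3 ($124): 10% coinsurance on $124 = $12.40. Traveler pays $12.40; OOP now $3,282.30. Plan pays $124 − $12.40 = $111.60.
#4 ($1,255): 10% coinsurance on $1,255 = $125.50. Traveler owes $125.50 (running OOP $3,407.80). Plan pays $1,255 − $125.50 = $1,129.50.

$1,129.50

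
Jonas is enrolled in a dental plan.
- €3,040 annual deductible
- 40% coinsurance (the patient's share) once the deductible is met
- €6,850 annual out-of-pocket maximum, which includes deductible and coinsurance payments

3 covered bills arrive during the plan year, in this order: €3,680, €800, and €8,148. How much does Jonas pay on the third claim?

€3,234

Bill 1, €3,680: deductible takes €3,040, €640 remains; 40% of €640 = €256. Patient pays €3,296; OOP now €3,296.
Bill 2, €800: deductible already satisfied, so patient's share is 40% × €800 = €320. Patient owes €320 (running OOP €3,616).
Bill 3, €8,148: 40% coinsurance on €8,148 = €3,259.20. That would push OOP to €6,875.20, over the €6,850 cap, so patient pays €6,850 − €3,616 = €3,234.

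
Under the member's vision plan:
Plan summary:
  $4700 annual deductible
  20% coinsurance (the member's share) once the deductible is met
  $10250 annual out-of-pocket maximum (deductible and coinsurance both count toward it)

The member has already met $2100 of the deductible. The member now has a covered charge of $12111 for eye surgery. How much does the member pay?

$2100 of the $4700 deductible is already met, leaving $2600.
That leaves $12111 − $2600 = $9511 for coinsurance.
Member's 20% share of $9511 is $1902.20.
That puts the member's cost at $2600 + $1902.20 = $4502.20 before any cap.
Total out-of-pocket so far would be $2100 + $4502.20 = $6602.20, below the $10250 cap — no reduction.

$4502.20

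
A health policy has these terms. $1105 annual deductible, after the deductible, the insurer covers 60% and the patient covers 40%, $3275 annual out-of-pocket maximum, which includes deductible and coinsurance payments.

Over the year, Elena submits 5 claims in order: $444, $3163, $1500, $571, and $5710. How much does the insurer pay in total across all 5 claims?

$8113

#1 ($444): fully absorbed by the deductible. Patient owes $444 (running OOP $444). Insurer: $444 − $444 = $0.
#2 ($3163): $661 to deductible, leaving $2502; coinsurance $2502 × 40% = $1000.80. Patient owes $1661.80 (running OOP $2105.80). Insurer: $3163 − $1661.80 = $1501.20.
#3 ($1500): deductible already satisfied, so patient's share is 40% × $1500 = $600. Patient owes $600 (running OOP $2705.80). Plan pays $1500 − $600 = $900.
#4 ($571): deductible met; 40% of $571 = $228.40. Patient pays $228.40; OOP now $2934.20. Plan pays $571 − $228.40 = $342.60.
#5 ($5710): 40% coinsurance on $5710 = $2284. OOP would hit $5218.20 > $3275, so the cap limits the patient to $3275 − $2934.20 = $340.80. Insurer: $5710 − $340.80 = $5369.20.
Insurer total: $0 + $1501.20 + $900 + $342.60 + $5369.20 = $8113.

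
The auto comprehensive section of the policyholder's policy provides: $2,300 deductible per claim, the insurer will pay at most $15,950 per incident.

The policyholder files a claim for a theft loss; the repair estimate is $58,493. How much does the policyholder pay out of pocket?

$42,543

Subtract the deductible: $58,493 − $2,300 = $56,193.
Since $56,193 > $15,950, the payout is capped at $15,950.
Out of pocket: $58,493 − $15,950 = $42,543.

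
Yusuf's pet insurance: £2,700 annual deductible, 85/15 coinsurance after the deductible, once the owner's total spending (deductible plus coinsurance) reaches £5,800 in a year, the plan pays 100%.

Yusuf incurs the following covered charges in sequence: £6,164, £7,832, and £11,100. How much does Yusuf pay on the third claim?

Claim 1 — £6,164: deductible takes £2,700, £3,464 remains; 15% of £3,464 = £519.60. Owner owes £3,219.60 (running OOP £3,219.60).
Claim 2 — £7,832: deductible met; 15% of £7,832 = £1,174.80. Owner pays £1,174.80; OOP now £4,394.40.
Claim 3 — £11,100: 15% coinsurance on £11,100 = £1,665. That would push OOP to £6,059.40, over the £5,800 cap, so owner pays £5,800 − £4,394.40 = £1,405.60.

£1,405.60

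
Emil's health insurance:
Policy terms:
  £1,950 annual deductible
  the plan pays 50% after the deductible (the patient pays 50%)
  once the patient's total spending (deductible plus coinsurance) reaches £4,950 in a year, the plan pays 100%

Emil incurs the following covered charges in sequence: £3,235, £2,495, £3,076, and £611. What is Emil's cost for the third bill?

£1,110

#1 (£3,235): £1,950 finishes the deductible; £1,285 goes to coinsurance; patient's 50% is £642.50. Cost to patient: £2,592.50. OOP to date £2,592.50.
#2 (£2,495): deductible already satisfied, so patient's share is 50% × £2,495 = £1,247.50. Patient owes £1,247.50 (running OOP £3,840).
#3 (£3,076): 50% coinsurance on £3,076 = £1,538. That would push OOP to £5,378, over the £4,950 cap, so patient pays £4,950 − £3,840 = £1,110.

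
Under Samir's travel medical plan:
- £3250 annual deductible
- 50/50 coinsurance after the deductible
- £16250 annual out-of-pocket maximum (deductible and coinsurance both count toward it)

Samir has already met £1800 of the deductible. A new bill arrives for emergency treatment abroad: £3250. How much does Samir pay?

Remaining deductible: £3250 − £1800 = £1450.
After the £1450 deductible portion, £3250 − £1450 = £1800 is subject to coinsurance.
Traveler's 50% share of £1800 is £900.
So the traveler owes £1450 + £900 = £2350 before any cap.
Cumulative spending £1800 + £2350 = £4150 stays under the £16250 maximum.

£2350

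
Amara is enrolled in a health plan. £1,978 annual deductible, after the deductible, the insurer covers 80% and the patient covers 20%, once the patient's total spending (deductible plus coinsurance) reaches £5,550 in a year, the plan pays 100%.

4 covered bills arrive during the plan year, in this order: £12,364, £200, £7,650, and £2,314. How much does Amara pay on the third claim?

Claim 1 (£12,364): £1,978 to deductible, leaving £10,386; 20% of £10,386 = £2,077.20. Patient owes £4,055.20 (running OOP £4,055.20).
Claim 2 (£200): deductible already satisfied, so patient's share is 20% × £200 = £40. Cost to patient: £40. OOP to date £4,095.20.
Claim 3 (£7,650): deductible met; 20% of £7,650 = £1,530. OOP would hit £5,625.20 > £5,550, so the cap limits the patient to £5,550 − £4,095.20 = £1,454.80.

£1,454.80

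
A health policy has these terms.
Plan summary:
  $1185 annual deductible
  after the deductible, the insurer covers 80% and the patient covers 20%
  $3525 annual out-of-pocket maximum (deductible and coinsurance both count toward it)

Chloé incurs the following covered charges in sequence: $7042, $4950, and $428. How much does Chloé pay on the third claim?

Bill 1, $7042: $1185 to deductible, leaving $5857; 20% of $5857 = $1171.40. Patient pays $2356.40; OOP now $2356.40.
Bill 2, $4950: deductible met; 20% of $4950 = $990. Patient pays $990; OOP now $3346.40.
Bill 3, $428: deductible already satisfied, so patient's share is 20% × $428 = $85.60. Cost to patient: $85.60. OOP to date $3432.

$85.60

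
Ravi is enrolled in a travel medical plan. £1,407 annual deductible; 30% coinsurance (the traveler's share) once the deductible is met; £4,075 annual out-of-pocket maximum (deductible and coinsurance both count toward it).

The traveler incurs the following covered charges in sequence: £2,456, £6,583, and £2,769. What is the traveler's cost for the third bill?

Claim 1 — £2,456: £1,407 finishes the deductible; £1,049 goes to coinsurance; coinsurance £1,049 × 30% = £314.70. Traveler pays £1,721.70; OOP now £1,721.70.
Claim 2 — £6,583: deductible met; 30% of £6,583 = £1,974.90. Cost to traveler: £1,974.90. OOP to date £3,696.60.
Claim 3 — £2,769: deductible met; 30% of £2,769 = £830.70. That would push OOP to £4,527.30, over the £4,075 cap, so traveler pays £4,075 − £3,696.60 = £378.40.

£378.40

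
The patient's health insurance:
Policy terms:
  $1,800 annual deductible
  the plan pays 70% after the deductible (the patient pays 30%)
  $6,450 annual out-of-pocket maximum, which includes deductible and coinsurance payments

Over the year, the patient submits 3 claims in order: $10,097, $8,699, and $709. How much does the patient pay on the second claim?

#1 ($10,097): $1,800 to deductible, leaving $8,297; coinsurance $8,297 × 30% = $2,489.10. Cost to patient: $4,289.10. OOP to date $4,289.10.
#2 ($8,699): deductible already satisfied, so patient's share is 30% × $8,699 = $2,609.70. Adding that to $4,289.10 gives $6,898.80, past the $6,450 cap; patient pays only $6,450 − $4,289.10 = $2,160.90.

$2,160.90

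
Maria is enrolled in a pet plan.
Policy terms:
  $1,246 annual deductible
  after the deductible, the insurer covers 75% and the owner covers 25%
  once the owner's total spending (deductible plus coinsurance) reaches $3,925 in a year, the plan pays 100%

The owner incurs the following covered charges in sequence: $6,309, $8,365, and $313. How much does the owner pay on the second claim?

$1,413.25

Claim 1 — $6,309: deductible takes $1,246, $5,063 remains; 25% of $5,063 = $1,265.75. Owner owes $2,511.75 (running OOP $2,511.75).
Claim 2 — $8,365: 25% coinsurance on $8,365 = $2,091.25. OOP would hit $4,603 > $3,925, so the cap limits the owner to $3,925 − $2,511.75 = $1,413.25.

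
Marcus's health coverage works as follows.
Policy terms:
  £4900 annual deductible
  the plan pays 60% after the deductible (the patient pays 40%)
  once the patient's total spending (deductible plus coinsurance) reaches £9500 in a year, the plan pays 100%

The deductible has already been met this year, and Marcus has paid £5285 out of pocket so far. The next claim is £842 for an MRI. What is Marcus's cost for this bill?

The deductible is already satisfied, so the full bill goes to coinsurance.
40% of £842 = £336.80 falls to the patient.
Year-to-date out-of-pocket becomes £5285 + £336.80 = £5621.80, still under the £9500 maximum, so no cap applies.

£336.80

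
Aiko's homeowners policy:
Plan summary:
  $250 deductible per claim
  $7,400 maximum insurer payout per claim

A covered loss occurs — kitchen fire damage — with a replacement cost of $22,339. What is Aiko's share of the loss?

$14,939

Less the $250 deductible: $22,339 − $250 = $22,089.
Since $22,089 > $7,400, the payout is capped at $7,400.
The homeowner bears the rest of the original loss: $22,339 − $7,400 = $14,939.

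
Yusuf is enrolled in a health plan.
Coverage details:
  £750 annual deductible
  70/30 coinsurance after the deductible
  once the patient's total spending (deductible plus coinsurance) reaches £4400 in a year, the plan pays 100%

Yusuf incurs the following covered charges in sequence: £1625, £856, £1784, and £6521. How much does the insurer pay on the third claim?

Claim 1 (£1625): £750 finishes the deductible; £875 goes to coinsurance; patient's 30% is £262.50. Patient owes £1012.50 (running OOP £1012.50). Plan pays £1625 − £1012.50 = £612.50.
Claim 2 (£856): deductible met; 30% of £856 = £256.80. Patient pays £256.80; OOP now £1269.30. Plan pays £856 − £256.80 = £599.20.
Claim 3 (£1784): deductible already satisfied, so patient's share is 30% × £1784 = £535.20. Patient pays £535.20; OOP now £1804.50. Plan pays £1784 − £535.20 = £1248.80.

£1248.80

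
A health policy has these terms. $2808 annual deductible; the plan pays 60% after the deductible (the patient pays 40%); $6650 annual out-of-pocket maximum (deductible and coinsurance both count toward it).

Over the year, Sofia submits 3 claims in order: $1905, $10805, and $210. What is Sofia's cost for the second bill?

$4745

Bill 1, $1905: entire amount goes to the deductible. Cost to patient: $1905. OOP to date $1905.
Bill 2, $10805: deductible takes $903, $9902 remains; coinsurance $9902 × 40% = $3960.80. Together that's $903 + $3960.80 = $4863.80. Adding that to $1905 gives $6768.80, past the $6650 cap; patient pays only $6650 − $1905 = $4745.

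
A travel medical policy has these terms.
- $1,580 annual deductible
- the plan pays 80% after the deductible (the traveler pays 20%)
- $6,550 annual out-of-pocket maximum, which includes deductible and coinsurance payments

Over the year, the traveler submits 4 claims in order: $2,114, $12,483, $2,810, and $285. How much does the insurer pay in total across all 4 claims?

Claim 1 ($2,114): $1,580 finishes the deductible; $534 goes to coinsurance; traveler's 20% is $106.80. Traveler owes $1,686.80 (running OOP $1,686.80). Plan pays $2,114 − $1,686.80 = $427.20.
Claim 2 ($12,483): deductible already satisfied, so traveler's share is 20% × $12,483 = $2,496.60. Traveler owes $2,496.60 (running OOP $4,183.40). Plan pays $12,483 − $2,496.60 = $9,986.40.
Claim 3 ($2,810): 20% coinsurance on $2,810 = $562. Traveler owes $562 (running OOP $4,745.40). Plan pays $2,810 − $562 = $2,248.
Claim 4 ($285): deductible met; 20% of $285 = $57. Traveler pays $57; OOP now $4,802.40. Insurer: $285 − $57 = $228.
Insurer total: $427.20 + $9,986.40 + $2,248 + $228 = $12,889.60.

$12,889.60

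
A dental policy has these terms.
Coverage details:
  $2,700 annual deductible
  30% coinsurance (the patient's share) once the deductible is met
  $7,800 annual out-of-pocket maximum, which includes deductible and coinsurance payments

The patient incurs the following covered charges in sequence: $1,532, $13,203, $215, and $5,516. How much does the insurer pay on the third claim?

Claim 1 — $1,532: entire amount goes to the deductible. Patient pays $1,532; OOP now $1,532. Plan pays $1,532 − $1,532 = $0.
Claim 2 — $13,203: $1,168 finishes the deductible; $12,035 goes to coinsurance; coinsurance $12,035 × 30% = $3,610.50. Patient owes $4,778.50 (running OOP $6,310.50). Insurer: $13,203 − $4,778.50 = $8,424.50.
Claim 3 — $215: deductible already satisfied, so patient's share is 30% × $215 = $64.50. Patient owes $64.50 (running OOP $6,375). Insurer: $215 − $64.50 = $150.50.

$150.50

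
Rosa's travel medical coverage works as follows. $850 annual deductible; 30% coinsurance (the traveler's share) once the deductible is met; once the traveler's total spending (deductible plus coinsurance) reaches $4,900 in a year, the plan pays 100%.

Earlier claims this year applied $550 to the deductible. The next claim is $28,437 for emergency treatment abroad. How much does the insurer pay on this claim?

$550 of the $850 deductible is already met, leaving $300.
After the $300 deductible portion, $28,437 − $300 = $28,137 is subject to coinsurance.
30% of $28,137 = $8,441.10 falls to the traveler.
Traveler responsibility before any cap: $300 + $8,441.10 = $8,741.10.
Adding $8,741.10 to the $550 already spent would give $9,291.10, which exceeds the $4,900 cap; the traveler pays just $4,900 − $550 = $4,350.
Insurer pays the balance: $28,437 − $4,350 = $24,087.

$24,087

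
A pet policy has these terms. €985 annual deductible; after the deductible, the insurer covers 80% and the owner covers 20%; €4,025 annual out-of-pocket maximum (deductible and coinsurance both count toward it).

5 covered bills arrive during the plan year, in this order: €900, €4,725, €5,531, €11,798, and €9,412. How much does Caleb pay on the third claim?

€1,106.20

#1 (€900): all of it applies to the deductible. Cost to owner: €900. OOP to date €900.
#2 (€4,725): €85 to deductible, leaving €4,640; owner's 20% is €928. Owner owes €1,013 (running OOP €1,913).
#3 (€5,531): 20% coinsurance on €5,531 = €1,106.20. Cost to owner: €1,106.20. OOP to date €3,019.20.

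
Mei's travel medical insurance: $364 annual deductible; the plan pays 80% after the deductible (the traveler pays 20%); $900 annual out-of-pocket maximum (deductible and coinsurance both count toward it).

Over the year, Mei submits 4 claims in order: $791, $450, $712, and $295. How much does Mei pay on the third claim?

Claim 1 ($791): $364 finishes the deductible; $427 goes to coinsurance; coinsurance $427 × 20% = $85.40. Cost to traveler: $449.40. OOP to date $449.40.
Claim 2 ($450): deductible met; 20% of $450 = $90. Cost to traveler: $90. OOP to date $539.40.
Claim 3 ($712): deductible met; 20% of $712 = $142.40. Cost to traveler: $142.40. OOP to date $681.80.

$142.40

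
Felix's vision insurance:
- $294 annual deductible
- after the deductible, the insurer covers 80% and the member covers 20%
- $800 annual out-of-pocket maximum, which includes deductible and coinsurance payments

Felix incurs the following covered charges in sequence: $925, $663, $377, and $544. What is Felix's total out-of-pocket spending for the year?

$737

Claim 1 — $925: deductible takes $294, $631 remains; member's 20% is $126.20. Member pays $420.20; OOP now $420.20.
Claim 2 — $663: 20% coinsurance on $663 = $132.60. Member pays $132.60; OOP now $552.80.
Claim 3 — $377: deductible already satisfied, so member's share is 20% × $377 = $75.40. Member owes $75.40 (running OOP $628.20).
Claim 4 — $544: 20% coinsurance on $544 = $108.80. Member owes $108.80 (running OOP $737).
Summing the member's payments: $420.20 + $132.60 + $75.40 + $108.80 = $737.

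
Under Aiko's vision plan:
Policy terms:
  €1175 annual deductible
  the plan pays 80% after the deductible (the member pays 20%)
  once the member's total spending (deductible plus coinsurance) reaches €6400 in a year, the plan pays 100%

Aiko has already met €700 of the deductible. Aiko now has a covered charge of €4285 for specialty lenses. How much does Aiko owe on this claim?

Remaining deductible: €1175 − €700 = €475.
After the €475 deductible portion, €4285 − €475 = €3810 is subject to coinsurance.
Coinsurance: €3810 × 20% = €762.
That puts the member's cost at €475 + €762 = €1237 before any cap.
Year-to-date out-of-pocket becomes €700 + €1237 = €1937, still under the €6400 maximum, so no cap applies.

€1237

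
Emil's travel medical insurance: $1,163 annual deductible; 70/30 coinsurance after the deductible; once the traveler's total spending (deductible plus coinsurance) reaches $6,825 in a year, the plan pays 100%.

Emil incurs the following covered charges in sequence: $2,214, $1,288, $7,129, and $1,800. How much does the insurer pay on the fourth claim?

#1 ($2,214): $1,163 finishes the deductible; $1,051 goes to coinsurance; traveler's 30% is $315.30. Cost to traveler: $1,478.30. OOP to date $1,478.30. Insurer: $2,214 − $1,478.30 = $735.70.
#2 ($1,288): deductible met; 30% of $1,288 = $386.40. Traveler pays $386.40; OOP now $1,864.70. Plan pays $1,288 − $386.40 = $901.60.
#3 ($7,129): deductible met; 30% of $7,129 = $2,138.70. Cost to traveler: $2,138.70. OOP to date $4,003.40. Insurer: $7,129 − $2,138.70 = $4,990.30.
#4 ($1,800): 30% coinsurance on $1,800 = $540. Traveler pays $540; OOP now $4,543.40. Insurer: $1,800 − $540 = $1,260.

$1,260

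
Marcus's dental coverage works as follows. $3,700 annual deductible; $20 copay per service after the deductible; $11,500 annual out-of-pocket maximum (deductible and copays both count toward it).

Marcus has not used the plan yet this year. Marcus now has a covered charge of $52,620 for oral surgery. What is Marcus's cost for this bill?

Deductible not yet touched, so the first $3,700 of the bill goes to the deductible.
After the $3,700 deductible portion, $52,620 − $3,700 = $48,920 is subject to the copay.
Copay on this service: $20.
That puts the patient's cost at $3,700 + $20 = $3,720 before any cap.
Cumulative spending $0 + $3,720 = $3,720 stays under the $11,500 maximum.

$3,720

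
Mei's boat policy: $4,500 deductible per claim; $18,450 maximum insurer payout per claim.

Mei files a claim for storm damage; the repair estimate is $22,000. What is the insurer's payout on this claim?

Subtract the deductible: $22,000 − $4,500 = $17,500.
That's under the $18,450 cap, so the insurer reimburses the full $17,500.

$17,500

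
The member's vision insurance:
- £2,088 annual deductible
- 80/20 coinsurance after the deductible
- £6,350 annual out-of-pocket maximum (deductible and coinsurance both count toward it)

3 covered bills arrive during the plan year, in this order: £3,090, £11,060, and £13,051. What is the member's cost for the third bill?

Claim 1 (£3,090): £2,088 finishes the deductible; £1,002 goes to coinsurance; 20% of £1,002 = £200.40. Member owes £2,288.40 (running OOP £2,288.40).
Claim 2 (£11,060): deductible met; 20% of £11,060 = £2,212. Member pays £2,212; OOP now £4,500.40.
Claim 3 (£13,051): deductible already satisfied, so member's share is 20% × £13,051 = £2,610.20. OOP would hit £7,110.60 > £6,350, so the cap limits the member to £6,350 − £4,500.40 = £1,849.60.

£1,849.60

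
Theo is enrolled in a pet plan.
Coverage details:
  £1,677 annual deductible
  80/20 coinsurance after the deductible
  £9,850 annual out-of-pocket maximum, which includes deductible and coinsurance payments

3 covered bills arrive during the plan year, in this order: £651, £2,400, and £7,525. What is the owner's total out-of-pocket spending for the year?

£3,456.80

Bill 1, £651: entire amount goes to the deductible. Owner pays £651; OOP now £651.
Bill 2, £2,400: £1,026 to deductible, leaving £1,374; owner's 20% is £274.80. Owner owes £1,300.80 (running OOP £1,951.80).
Bill 3, £7,525: deductible met; 20% of £7,525 = £1,505. Owner pays £1,505; OOP now £3,456.80.
Total paid by the owner: £651 + £1,300.80 + £1,505 = £3,456.80.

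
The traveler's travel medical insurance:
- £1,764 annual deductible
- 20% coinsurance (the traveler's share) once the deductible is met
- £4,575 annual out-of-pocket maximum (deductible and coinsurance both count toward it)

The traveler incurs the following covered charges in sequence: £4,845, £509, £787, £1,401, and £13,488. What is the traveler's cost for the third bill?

#1 (£4,845): £1,764 to deductible, leaving £3,081; 20% of £3,081 = £616.20. Cost to traveler: £2,380.20. OOP to date £2,380.20.
#2 (£509): deductible already satisfied, so traveler's share is 20% × £509 = £101.80. Traveler pays £101.80; OOP now £2,482.
#3 (£787): 20% coinsurance on £787 = £157.40. Cost to traveler: £157.40. OOP to date £2,639.40.

£157.40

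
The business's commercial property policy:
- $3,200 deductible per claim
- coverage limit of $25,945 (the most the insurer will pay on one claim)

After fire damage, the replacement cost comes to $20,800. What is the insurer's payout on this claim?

$17,600

After the deductible, $20,800 − $3,200 = $17,600 remains.
That's under the $25,945 cap, so the insurer reimburses the full $17,600.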